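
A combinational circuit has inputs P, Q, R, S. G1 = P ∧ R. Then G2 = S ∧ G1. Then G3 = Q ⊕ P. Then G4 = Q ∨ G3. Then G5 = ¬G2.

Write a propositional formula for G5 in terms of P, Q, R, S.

¬(S ∧ (P ∧ R))

G1 = P ∧ R
G2 = S ∧ G1 = S ∧ (P ∧ R)
G5 = ¬G2 = ¬(S ∧ (P ∧ R))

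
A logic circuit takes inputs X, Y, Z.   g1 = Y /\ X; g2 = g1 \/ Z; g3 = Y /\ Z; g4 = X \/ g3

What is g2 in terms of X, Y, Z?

(Y /\ X) \/ Z

g1 = Y /\ X
g2 = g1 \/ Z = (Y /\ X) \/ Z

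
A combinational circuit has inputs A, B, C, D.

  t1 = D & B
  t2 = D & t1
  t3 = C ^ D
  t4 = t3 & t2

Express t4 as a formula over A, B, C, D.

(C ^ D) & (D & (D & B))

t1 = D & B
t2 = D & t1 = D & (D & B)
t3 = C ^ D
t4 = t3 & t2 = (C ^ D) & (D & (D & B))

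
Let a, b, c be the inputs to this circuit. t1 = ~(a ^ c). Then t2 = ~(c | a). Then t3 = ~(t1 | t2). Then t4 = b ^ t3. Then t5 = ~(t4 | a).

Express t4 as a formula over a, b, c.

t1 = ~(a ^ c)
t2 = ~(c | a)
t3 = ~(t1 | t2) = ~((~(a ^ c)) | (~(c | a)))
t4 = b ^ t3 = b ^ (~((~(a ^ c)) | (~(c | a))))

b ^ (~((~(a ^ c)) | (~(c | a))))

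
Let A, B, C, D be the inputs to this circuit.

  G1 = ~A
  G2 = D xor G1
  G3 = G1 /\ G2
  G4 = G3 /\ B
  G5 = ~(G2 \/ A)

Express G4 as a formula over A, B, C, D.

(~A /\ (D xor ~A)) /\ B

G1 = ~A
G2 = D xor G1 = D xor ~A
G3 = G1 /\ G2 = ~A /\ (D xor ~A)
G4 = G3 /\ B = (~A /\ (D xor ~A)) /\ B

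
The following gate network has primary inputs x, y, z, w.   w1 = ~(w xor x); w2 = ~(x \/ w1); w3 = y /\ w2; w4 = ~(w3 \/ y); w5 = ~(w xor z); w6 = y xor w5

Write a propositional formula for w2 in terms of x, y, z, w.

w1 = ~(w xor x)
w2 = ~(x \/ w1) = ~(x \/ (~(w xor x)))

~(x \/ (~(w xor x)))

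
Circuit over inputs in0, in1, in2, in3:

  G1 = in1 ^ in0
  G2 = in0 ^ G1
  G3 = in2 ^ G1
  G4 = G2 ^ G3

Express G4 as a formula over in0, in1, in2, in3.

(in0 ^ (in1 ^ in0)) ^ (in2 ^ (in1 ^ in0))

G1 = in1 ^ in0
G2 = in0 ^ G1 = in0 ^ (in1 ^ in0)
G3 = in2 ^ G1 = in2 ^ (in1 ^ in0)
G4 = G2 ^ G3 = (in0 ^ (in1 ^ in0)) ^ (in2 ^ (in1 ^ in0))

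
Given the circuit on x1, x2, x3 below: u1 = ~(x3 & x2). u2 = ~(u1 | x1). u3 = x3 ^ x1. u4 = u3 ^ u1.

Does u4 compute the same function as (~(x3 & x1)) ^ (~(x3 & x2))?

u1 = ~(x3 & x2)
u3 = x3 ^ x1
u4 = u3 ^ u1 = (x3 ^ x1) ^ (~(x3 & x2))
At x1=0, x2=0, x3=0: circuit gives 1, formula gives 0.

No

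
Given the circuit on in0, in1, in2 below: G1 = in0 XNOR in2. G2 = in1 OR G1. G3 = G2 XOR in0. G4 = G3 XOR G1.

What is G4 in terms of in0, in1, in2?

G1 = in0 XNOR in2
G2 = in1 OR G1 = in1 OR (in0 XNOR in2)
G3 = G2 XOR in0 = (in1 OR (in0 XNOR in2)) XOR in0
G4 = G3 XOR G1 = ((in1 OR (in0 XNOR in2)) XOR in0) XOR (in0 XNOR in2)

((in1 OR (in0 XNOR in2)) XOR in0) XOR (in0 XNOR in2)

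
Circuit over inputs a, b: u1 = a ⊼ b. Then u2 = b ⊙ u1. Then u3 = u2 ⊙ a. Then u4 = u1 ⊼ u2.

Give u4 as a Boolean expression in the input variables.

(a ⊼ b) ⊼ (b ⊙ (a ⊼ b))

u1 = a ⊼ b
u2 = b ⊙ u1 = b ⊙ (a ⊼ b)
u4 = u1 ⊼ u2 = (a ⊼ b) ⊼ (b ⊙ (a ⊼ b))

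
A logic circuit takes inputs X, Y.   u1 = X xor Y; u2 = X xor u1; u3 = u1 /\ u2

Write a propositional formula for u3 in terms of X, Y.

u1 = X xor Y
u2 = X xor u1 = X xor (X xor Y)
u3 = u1 /\ u2 = (X xor Y) /\ (X xor (X xor Y))

(X xor Y) /\ (X xor (X xor Y))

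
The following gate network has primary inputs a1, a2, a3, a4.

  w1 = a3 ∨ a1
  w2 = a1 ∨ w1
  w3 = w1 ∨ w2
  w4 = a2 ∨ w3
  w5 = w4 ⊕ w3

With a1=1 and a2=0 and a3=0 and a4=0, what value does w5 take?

0

w1 = 0 ∨ 1 = 1
w2 = 1 ∨ 1 = 1
w3 = 1 ∨ 1 = 1
w4 = 0 ∨ 1 = 1
w5 = 1 ⊕ 1 = 0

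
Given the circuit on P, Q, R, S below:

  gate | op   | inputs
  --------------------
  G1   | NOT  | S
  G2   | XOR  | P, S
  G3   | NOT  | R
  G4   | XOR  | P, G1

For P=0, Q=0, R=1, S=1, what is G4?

G1 = NOT 1 = 0
G4 = 0 XOR 0 = 0

0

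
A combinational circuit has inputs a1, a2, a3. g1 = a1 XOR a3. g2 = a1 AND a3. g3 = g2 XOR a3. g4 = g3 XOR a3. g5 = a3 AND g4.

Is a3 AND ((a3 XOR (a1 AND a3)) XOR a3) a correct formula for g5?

g2 = a1 AND a3
g3 = g2 XOR a3 = (a1 AND a3) XOR a3
g4 = g3 XOR a3 = ((a1 AND a3) XOR a3) XOR a3
g5 = a3 AND g4 = a3 AND (((a1 AND a3) XOR a3) XOR a3)
At a1=0, a2=0, a3=0: circuit gives 0, formula gives 0.
At a1=1, a2=0, a3=1: circuit gives 1, formula gives 1.
Agrees on all 8 inputs.

Yes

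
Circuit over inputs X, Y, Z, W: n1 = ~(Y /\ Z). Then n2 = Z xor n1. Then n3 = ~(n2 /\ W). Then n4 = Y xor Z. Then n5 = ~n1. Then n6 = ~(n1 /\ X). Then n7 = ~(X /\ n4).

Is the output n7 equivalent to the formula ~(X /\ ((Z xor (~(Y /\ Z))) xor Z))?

No

n4 = Y xor Z
n7 = ~(X /\ n4) = ~(X /\ (Y xor Z))
At X=1, Y=0, Z=0, W=0: circuit gives 1, formula gives 0.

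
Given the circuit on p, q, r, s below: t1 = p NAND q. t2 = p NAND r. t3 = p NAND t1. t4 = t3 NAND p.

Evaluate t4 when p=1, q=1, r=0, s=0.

t1 = 1 NAND 1 = 0
t3 = 1 NAND 0 = 1
t4 = 1 NAND 1 = 0

0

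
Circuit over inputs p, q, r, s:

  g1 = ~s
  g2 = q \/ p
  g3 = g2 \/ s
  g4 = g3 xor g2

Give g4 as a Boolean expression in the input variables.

((q \/ p) \/ s) xor (q \/ p)

g2 = q \/ p
g3 = g2 \/ s = (q \/ p) \/ s
g4 = g3 xor g2 = ((q \/ p) \/ s) xor (q \/ p)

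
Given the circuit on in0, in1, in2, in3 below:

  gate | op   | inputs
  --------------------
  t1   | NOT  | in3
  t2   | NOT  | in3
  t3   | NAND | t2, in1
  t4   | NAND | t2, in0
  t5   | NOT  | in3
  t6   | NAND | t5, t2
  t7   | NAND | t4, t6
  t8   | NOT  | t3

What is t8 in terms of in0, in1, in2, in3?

t2 = NOT in3
t3 = t2 NAND in1 = NOT in3 NAND in1
t8 = NOT t3 = NOT (NOT in3 NAND in1)

NOT (NOT in3 NAND in1)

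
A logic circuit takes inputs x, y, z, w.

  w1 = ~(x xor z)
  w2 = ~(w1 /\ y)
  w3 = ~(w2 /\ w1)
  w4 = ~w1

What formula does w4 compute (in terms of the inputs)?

w1 = ~(x xor z)
w4 = ~w1 = ~(~(x xor z))

~(~(x xor z))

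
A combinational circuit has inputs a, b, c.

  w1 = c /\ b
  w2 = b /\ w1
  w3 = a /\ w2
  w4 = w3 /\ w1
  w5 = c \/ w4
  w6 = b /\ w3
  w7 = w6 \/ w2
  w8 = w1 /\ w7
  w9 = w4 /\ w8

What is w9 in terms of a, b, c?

w1 = c /\ b
w2 = b /\ w1 = b /\ (c /\ b)
w3 = a /\ w2 = a /\ (b /\ (c /\ b))
w4 = w3 /\ w1 = (a /\ (b /\ (c /\ b))) /\ (c /\ b)
w6 = b /\ w3 = b /\ (a /\ (b /\ (c /\ b)))
w7 = w6 \/ w2 = (b /\ (a /\ (b /\ (c /\ b)))) \/ (b /\ (c /\ b))
w8 = w1 /\ w7 = (c /\ b) /\ ((b /\ (a /\ (b /\ (c /\ b)))) \/ (b /\ (c /\ b)))
w9 = w4 /\ w8 = ((a /\ (b /\ (c /\ b))) /\ (c /\ b)) /\ ((c /\ b) /\ ((b /\ (a /\ (b /\ (c /\ b)))) \/ (b /\ (c /\ b))))

((a /\ (b /\ (c /\ b))) /\ (c /\ b)) /\ ((c /\ b) /\ ((b /\ (a /\ (b /\ (c /\ b)))) \/ (b /\ (c /\ b))))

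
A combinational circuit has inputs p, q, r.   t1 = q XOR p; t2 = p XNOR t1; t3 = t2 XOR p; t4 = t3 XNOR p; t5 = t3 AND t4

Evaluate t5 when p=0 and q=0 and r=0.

0

t1 = 0 XOR 0 = 0
t2 = 0 XNOR 0 = 1
t3 = 1 XOR 0 = 1
t4 = 1 XNOR 0 = 0
t5 = 1 AND 0 = 0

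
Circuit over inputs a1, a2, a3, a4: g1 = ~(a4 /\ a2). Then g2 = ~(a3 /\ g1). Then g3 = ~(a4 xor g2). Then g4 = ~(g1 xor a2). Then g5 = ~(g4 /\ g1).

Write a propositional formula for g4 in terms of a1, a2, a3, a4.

~((~(a4 /\ a2)) xor a2)

g1 = ~(a4 /\ a2)
g4 = ~(g1 xor a2) = ~((~(a4 /\ a2)) xor a2)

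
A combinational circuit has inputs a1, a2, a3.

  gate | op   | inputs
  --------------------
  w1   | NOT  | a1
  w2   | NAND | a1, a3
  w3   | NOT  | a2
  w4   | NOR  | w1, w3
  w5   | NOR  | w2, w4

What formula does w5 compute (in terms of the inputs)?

(a1 NAND a3) NOR (NOT a1 NOR NOT a2)

w1 = NOT a1
w2 = a1 NAND a3
w3 = NOT a2
w4 = w1 NOR w3 = NOT a1 NOR NOT a2
w5 = w2 NOR w4 = (a1 NAND a3) NOR (NOT a1 NOR NOT a2)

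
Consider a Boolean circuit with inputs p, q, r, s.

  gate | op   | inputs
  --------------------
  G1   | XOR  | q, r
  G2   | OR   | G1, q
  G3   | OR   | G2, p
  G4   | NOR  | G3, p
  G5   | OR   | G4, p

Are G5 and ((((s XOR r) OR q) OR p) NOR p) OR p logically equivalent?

G1 = q XOR r
G2 = G1 OR q = (q XOR r) OR q
G3 = G2 OR p = ((q XOR r) OR q) OR p
G4 = G3 NOR p = (((q XOR r) OR q) OR p) NOR p
G5 = G4 OR p = ((((q XOR r) OR q) OR p) NOR p) OR p
At p=0, q=0, r=0, s=1: circuit gives 1, formula gives 0.

No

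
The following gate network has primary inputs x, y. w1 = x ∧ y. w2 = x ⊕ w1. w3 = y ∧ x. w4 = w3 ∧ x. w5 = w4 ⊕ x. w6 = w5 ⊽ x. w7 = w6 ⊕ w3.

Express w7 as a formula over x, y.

w3 = y ∧ x
w4 = w3 ∧ x = (y ∧ x) ∧ x
w5 = w4 ⊕ x = ((y ∧ x) ∧ x) ⊕ x
w6 = w5 ⊽ x = (((y ∧ x) ∧ x) ⊕ x) ⊽ x
w7 = w6 ⊕ w3 = ((((y ∧ x) ∧ x) ⊕ x) ⊽ x) ⊕ (y ∧ x)

((((y ∧ x) ∧ x) ⊕ x) ⊽ x) ⊕ (y ∧ x)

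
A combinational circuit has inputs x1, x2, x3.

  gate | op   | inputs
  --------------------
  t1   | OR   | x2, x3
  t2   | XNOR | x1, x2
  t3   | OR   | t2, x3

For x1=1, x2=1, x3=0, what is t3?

1

t2 = 1 XNOR 1 = 1
t3 = 1 OR 0 = 1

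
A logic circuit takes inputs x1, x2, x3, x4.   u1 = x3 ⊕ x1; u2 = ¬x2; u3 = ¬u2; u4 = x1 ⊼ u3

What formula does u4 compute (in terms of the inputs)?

x1 ⊼ ¬¬x2

u2 = ¬x2
u3 = ¬u2 = ¬¬x2
u4 = x1 ⊼ u3 = x1 ⊼ ¬¬x2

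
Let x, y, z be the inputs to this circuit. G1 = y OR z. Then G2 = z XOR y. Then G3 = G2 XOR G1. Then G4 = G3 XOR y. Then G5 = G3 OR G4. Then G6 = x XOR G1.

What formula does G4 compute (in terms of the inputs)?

((z XOR y) XOR (y OR z)) XOR y

G1 = y OR z
G2 = z XOR y
G3 = G2 XOR G1 = (z XOR y) XOR (y OR z)
G4 = G3 XOR y = ((z XOR y) XOR (y OR z)) XOR y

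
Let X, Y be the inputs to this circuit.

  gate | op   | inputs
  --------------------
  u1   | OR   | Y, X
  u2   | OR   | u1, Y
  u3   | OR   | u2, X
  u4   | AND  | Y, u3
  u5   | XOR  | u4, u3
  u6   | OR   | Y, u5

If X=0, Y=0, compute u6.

u1 = 0 OR 0 = 0
u2 = 0 OR 0 = 0
u3 = 0 OR 0 = 0
u4 = 0 AND 0 = 0
u5 = 0 XOR 0 = 0
u6 = 0 OR 0 = 0

0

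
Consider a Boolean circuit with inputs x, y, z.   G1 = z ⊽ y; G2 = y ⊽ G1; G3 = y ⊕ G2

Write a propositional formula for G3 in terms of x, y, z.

G1 = z ⊽ y
G2 = y ⊽ G1 = y ⊽ (z ⊽ y)
G3 = y ⊕ G2 = y ⊕ (y ⊽ (z ⊽ y))

y ⊕ (y ⊽ (z ⊽ y))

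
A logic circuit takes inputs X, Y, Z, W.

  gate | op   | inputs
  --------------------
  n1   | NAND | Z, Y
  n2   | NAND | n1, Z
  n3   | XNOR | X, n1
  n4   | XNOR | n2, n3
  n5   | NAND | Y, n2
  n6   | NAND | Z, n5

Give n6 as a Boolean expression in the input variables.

n1 = Z NAND Y
n2 = n1 NAND Z = (Z NAND Y) NAND Z
n5 = Y NAND n2 = Y NAND ((Z NAND Y) NAND Z)
n6 = Z NAND n5 = Z NAND (Y NAND ((Z NAND Y) NAND Z))

Z NAND (Y NAND ((Z NAND Y) NAND Z))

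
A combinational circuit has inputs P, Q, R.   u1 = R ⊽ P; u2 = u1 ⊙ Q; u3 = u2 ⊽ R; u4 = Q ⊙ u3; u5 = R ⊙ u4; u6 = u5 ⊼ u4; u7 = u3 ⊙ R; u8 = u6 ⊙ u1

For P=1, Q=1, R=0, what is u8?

u1 = 0 ⊽ 1 = 0
u2 = 0 ⊙ 1 = 0
u3 = 0 ⊽ 0 = 1
u4 = 1 ⊙ 1 = 1
u5 = 0 ⊙ 1 = 0
u6 = 0 ⊼ 1 = 1
u8 = 1 ⊙ 0 = 0

0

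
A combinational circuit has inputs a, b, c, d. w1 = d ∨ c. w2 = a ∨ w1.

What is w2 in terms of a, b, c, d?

w1 = d ∨ c
w2 = a ∨ w1 = a ∨ (d ∨ c)

a ∨ (d ∨ c)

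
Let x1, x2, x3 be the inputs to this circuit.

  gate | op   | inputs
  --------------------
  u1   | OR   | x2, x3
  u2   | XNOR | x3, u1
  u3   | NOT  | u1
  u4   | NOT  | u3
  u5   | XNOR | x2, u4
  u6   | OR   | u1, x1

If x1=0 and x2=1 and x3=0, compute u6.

1

u1 = 1 OR 0 = 1
u6 = 1 OR 0 = 1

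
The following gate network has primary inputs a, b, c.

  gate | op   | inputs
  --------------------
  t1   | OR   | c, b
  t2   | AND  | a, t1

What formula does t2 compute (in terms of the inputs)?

a AND (c OR b)

t1 = c OR b
t2 = a AND t1 = a AND (c OR b)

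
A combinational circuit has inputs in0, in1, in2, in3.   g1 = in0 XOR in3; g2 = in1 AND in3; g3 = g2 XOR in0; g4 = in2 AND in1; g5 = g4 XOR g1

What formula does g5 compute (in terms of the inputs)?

g1 = in0 XOR in3
g4 = in2 AND in1
g5 = g4 XOR g1 = (in2 AND in1) XOR (in0 XOR in3)

(in2 AND in1) XOR (in0 XOR in3)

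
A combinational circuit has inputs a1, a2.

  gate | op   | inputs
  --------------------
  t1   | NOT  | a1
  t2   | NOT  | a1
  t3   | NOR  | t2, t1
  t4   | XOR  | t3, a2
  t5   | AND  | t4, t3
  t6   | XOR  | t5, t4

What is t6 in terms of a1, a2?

(((NOT a1 NOR NOT a1) XOR a2) AND (NOT a1 NOR NOT a1)) XOR ((NOT a1 NOR NOT a1) XOR a2)

t1 = NOT a1
t2 = NOT a1
t3 = t2 NOR t1 = NOT a1 NOR NOT a1
t4 = t3 XOR a2 = (NOT a1 NOR NOT a1) XOR a2
t5 = t4 AND t3 = ((NOT a1 NOR NOT a1) XOR a2) AND (NOT a1 NOR NOT a1)
t6 = t5 XOR t4 = (((NOT a1 NOR NOT a1) XOR a2) AND (NOT a1 NOR NOT a1)) XOR ((NOT a1 NOR NOT a1) XOR a2)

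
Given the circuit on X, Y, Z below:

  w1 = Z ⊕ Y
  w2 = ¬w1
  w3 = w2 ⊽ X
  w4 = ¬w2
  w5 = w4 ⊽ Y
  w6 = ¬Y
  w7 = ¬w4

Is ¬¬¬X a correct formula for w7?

w1 = Z ⊕ Y
w2 = ¬w1 = ¬(Z ⊕ Y)
w4 = ¬w2 = ¬¬(Z ⊕ Y)
w7 = ¬w4 = ¬¬¬(Z ⊕ Y)
At X=0, Y=0, Z=1: circuit gives 0, formula gives 1.

No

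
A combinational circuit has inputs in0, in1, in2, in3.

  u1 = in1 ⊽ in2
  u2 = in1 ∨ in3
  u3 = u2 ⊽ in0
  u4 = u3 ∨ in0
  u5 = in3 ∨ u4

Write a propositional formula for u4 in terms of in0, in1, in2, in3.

u2 = in1 ∨ in3
u3 = u2 ⊽ in0 = (in1 ∨ in3) ⊽ in0
u4 = u3 ∨ in0 = ((in1 ∨ in3) ⊽ in0) ∨ in0

((in1 ∨ in3) ⊽ in0) ∨ in0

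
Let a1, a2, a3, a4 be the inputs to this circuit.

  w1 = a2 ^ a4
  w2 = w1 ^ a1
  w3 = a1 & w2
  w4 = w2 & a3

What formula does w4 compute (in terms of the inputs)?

((a2 ^ a4) ^ a1) & a3

w1 = a2 ^ a4
w2 = w1 ^ a1 = (a2 ^ a4) ^ a1
w4 = w2 & a3 = ((a2 ^ a4) ^ a1) & a3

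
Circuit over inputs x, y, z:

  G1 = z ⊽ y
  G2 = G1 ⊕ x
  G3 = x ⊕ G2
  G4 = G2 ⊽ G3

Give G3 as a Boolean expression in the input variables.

x ⊕ ((z ⊽ y) ⊕ x)

G1 = z ⊽ y
G2 = G1 ⊕ x = (z ⊽ y) ⊕ x
G3 = x ⊕ G2 = x ⊕ ((z ⊽ y) ⊕ x)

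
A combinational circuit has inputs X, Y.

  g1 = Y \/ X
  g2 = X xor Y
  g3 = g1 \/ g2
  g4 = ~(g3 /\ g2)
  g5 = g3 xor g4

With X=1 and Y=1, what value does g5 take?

g1 = 1 \/ 1 = 1
g2 = 1 xor 1 = 0
g3 = 1 \/ 0 = 1
g4 = ~(1 /\ 0) = 1
g5 = 1 xor 1 = 0

0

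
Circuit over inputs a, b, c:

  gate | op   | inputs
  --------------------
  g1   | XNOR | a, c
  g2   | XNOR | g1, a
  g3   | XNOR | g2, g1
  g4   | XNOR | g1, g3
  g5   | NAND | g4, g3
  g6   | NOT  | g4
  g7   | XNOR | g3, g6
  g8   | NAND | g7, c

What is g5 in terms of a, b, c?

((a XNOR c) XNOR (((a XNOR c) XNOR a) XNOR (a XNOR c))) NAND (((a XNOR c) XNOR a) XNOR (a XNOR c))

g1 = a XNOR c
g2 = g1 XNOR a = (a XNOR c) XNOR a
g3 = g2 XNOR g1 = ((a XNOR c) XNOR a) XNOR (a XNOR c)
g4 = g1 XNOR g3 = (a XNOR c) XNOR (((a XNOR c) XNOR a) XNOR (a XNOR c))
g5 = g4 NAND g3 = ((a XNOR c) XNOR (((a XNOR c) XNOR a) XNOR (a XNOR c))) NAND (((a XNOR c) XNOR a) XNOR (a XNOR c))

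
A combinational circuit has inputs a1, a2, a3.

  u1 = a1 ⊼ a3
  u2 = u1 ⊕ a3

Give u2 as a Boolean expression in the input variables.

(a1 ⊼ a3) ⊕ a3

u1 = a1 ⊼ a3
u2 = u1 ⊕ a3 = (a1 ⊼ a3) ⊕ a3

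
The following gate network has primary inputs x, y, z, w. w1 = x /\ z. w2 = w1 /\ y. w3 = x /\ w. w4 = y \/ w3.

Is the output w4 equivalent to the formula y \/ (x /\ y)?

No

w3 = x /\ w
w4 = y \/ w3 = y \/ (x /\ w)
At x=1, y=0, z=0, w=1: circuit gives 1, formula gives 0.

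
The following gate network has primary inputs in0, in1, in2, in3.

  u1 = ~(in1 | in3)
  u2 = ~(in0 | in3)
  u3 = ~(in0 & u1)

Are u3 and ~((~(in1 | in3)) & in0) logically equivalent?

u1 = ~(in1 | in3)
u3 = ~(in0 & u1) = ~(in0 & (~(in1 | in3)))
At in0=1, in1=0, in2=0, in3=0: circuit gives 0, formula gives 0.
At in0=0, in1=0, in2=0, in3=0: circuit gives 1, formula gives 1.
Agrees on all 16 inputs.

Yes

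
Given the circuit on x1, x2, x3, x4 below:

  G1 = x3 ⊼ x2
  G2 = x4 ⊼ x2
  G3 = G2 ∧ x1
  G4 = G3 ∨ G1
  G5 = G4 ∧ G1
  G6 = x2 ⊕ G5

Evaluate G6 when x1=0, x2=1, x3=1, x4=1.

1

G1 = 1 ⊼ 1 = 0
G2 = 1 ⊼ 1 = 0
G3 = 0 ∧ 0 = 0
G4 = 0 ∨ 0 = 0
G5 = 0 ∧ 0 = 0
G6 = 1 ⊕ 0 = 1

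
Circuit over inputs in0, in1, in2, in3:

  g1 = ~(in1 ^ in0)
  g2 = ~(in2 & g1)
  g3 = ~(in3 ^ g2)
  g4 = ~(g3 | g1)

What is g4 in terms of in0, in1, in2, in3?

~((~(in3 ^ (~(in2 & (~(in1 ^ in0)))))) | (~(in1 ^ in0)))

g1 = ~(in1 ^ in0)
g2 = ~(in2 & g1) = ~(in2 & (~(in1 ^ in0)))
g3 = ~(in3 ^ g2) = ~(in3 ^ (~(in2 & (~(in1 ^ in0)))))
g4 = ~(g3 | g1) = ~((~(in3 ^ (~(in2 & (~(in1 ^ in0)))))) | (~(in1 ^ in0)))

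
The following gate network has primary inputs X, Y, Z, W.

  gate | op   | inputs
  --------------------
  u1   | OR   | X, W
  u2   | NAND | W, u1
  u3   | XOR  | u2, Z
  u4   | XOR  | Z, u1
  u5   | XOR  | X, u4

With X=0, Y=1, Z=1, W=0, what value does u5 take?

1

u1 = 0 OR 0 = 0
u4 = 1 XOR 0 = 1
u5 = 0 XOR 1 = 1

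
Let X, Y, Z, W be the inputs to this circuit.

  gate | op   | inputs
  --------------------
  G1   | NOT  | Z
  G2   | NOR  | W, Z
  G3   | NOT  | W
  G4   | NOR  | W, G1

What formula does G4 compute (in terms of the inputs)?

G1 = NOT Z
G4 = W NOR G1 = W NOR NOT Z

W NOR NOT Z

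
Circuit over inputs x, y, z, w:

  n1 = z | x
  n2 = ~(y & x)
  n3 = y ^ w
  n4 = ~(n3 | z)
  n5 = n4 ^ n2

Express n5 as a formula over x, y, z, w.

(~((y ^ w) | z)) ^ (~(y & x))

n2 = ~(y & x)
n3 = y ^ w
n4 = ~(n3 | z) = ~((y ^ w) | z)
n5 = n4 ^ n2 = (~((y ^ w) | z)) ^ (~(y & x))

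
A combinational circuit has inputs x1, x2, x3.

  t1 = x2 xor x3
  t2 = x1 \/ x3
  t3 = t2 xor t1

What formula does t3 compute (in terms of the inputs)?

(x1 \/ x3) xor (x2 xor x3)

t1 = x2 xor x3
t2 = x1 \/ x3
t3 = t2 xor t1 = (x1 \/ x3) xor (x2 xor x3)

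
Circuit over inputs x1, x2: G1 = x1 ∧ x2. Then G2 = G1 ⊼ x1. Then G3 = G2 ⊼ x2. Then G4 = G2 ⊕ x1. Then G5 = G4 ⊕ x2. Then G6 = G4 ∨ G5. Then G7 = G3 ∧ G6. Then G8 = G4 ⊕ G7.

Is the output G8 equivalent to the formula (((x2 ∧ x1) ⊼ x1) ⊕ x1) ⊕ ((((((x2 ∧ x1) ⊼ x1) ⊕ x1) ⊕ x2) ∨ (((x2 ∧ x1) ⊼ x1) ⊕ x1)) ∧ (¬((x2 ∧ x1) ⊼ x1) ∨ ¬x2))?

Yes

G1 = x1 ∧ x2
G2 = G1 ⊼ x1 = (x1 ∧ x2) ⊼ x1
G3 = G2 ⊼ x2 = ((x1 ∧ x2) ⊼ x1) ⊼ x2
G4 = G2 ⊕ x1 = ((x1 ∧ x2) ⊼ x1) ⊕ x1
G5 = G4 ⊕ x2 = (((x1 ∧ x2) ⊼ x1) ⊕ x1) ⊕ x2
G6 = G4 ∨ G5 = (((x1 ∧ x2) ⊼ x1) ⊕ x1) ∨ ((((x1 ∧ x2) ⊼ x1) ⊕ x1) ⊕ x2)
G7 = G3 ∧ G6 = (((x1 ∧ x2) ⊼ x1) ⊼ x2) ∧ ((((x1 ∧ x2) ⊼ x1) ⊕ x1) ∨ ((((x1 ∧ x2) ⊼ x1) ⊕ x1) ⊕ x2))
G8 = G4 ⊕ G7 = (((x1 ∧ x2) ⊼ x1) ⊕ x1) ⊕ ((((x1 ∧ x2) ⊼ x1) ⊼ x2) ∧ ((((x1 ∧ x2) ⊼ x1) ⊕ x1) ∨ ((((x1 ∧ x2) ⊼ x1) ⊕ x1) ⊕ x2)))
At x1=0, x2=0: circuit gives 0, formula gives 0.
At x1=0, x2=1: circuit gives 1, formula gives 1.
Agrees on all 4 inputs.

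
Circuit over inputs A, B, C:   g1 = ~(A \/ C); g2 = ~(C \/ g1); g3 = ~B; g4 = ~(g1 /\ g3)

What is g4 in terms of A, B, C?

~((~(A \/ C)) /\ ~B)

g1 = ~(A \/ C)
g3 = ~B
g4 = ~(g1 /\ g3) = ~((~(A \/ C)) /\ ~B)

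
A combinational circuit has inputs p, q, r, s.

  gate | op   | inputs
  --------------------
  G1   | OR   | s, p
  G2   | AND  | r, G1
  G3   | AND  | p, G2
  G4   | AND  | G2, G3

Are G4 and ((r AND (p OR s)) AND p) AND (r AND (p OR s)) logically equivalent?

Yes

G1 = s OR p
G2 = r AND G1 = r AND (s OR p)
G3 = p AND G2 = p AND (r AND (s OR p))
G4 = G2 AND G3 = (r AND (s OR p)) AND (p AND (r AND (s OR p)))
At p=0, q=0, r=0, s=0: circuit gives 0, formula gives 0.
At p=1, q=0, r=1, s=0: circuit gives 1, formula gives 1.
Agrees on all 16 inputs.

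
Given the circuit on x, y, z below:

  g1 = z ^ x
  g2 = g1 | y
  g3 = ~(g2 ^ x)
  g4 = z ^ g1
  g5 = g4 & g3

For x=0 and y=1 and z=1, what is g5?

g1 = 1 ^ 0 = 1
g2 = 1 | 1 = 1
g3 = ~(1 ^ 0) = 0
g4 = 1 ^ 1 = 0
g5 = 0 & 0 = 0

0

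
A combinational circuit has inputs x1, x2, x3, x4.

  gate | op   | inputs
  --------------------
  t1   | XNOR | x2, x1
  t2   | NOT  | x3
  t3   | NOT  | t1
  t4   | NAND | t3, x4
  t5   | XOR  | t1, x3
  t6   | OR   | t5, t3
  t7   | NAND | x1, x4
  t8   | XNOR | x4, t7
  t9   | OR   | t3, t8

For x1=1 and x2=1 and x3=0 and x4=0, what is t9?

t1 = 1 XNOR 1 = 1
t3 = NOT 1 = 0
t7 = 1 NAND 0 = 1
t8 = 0 XNOR 1 = 0
t9 = 0 OR 0 = 0

0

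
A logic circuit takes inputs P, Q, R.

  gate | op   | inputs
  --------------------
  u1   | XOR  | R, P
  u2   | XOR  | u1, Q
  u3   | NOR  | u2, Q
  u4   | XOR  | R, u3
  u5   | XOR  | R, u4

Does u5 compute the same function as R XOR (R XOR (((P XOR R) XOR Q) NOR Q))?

u1 = R XOR P
u2 = u1 XOR Q = (R XOR P) XOR Q
u3 = u2 NOR Q = ((R XOR P) XOR Q) NOR Q
u4 = R XOR u3 = R XOR (((R XOR P) XOR Q) NOR Q)
u5 = R XOR u4 = R XOR (R XOR (((R XOR P) XOR Q) NOR Q))
At P=0, Q=0, R=1: circuit gives 0, formula gives 0.
At P=0, Q=0, R=0: circuit gives 1, formula gives 1.
Agrees on all 8 inputs.

Yes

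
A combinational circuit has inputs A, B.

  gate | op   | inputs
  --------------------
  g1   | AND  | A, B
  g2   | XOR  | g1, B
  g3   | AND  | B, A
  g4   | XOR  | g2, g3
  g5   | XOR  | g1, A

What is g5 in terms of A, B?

g1 = A AND B
g5 = g1 XOR A = (A AND B) XOR A

(A AND B) XOR A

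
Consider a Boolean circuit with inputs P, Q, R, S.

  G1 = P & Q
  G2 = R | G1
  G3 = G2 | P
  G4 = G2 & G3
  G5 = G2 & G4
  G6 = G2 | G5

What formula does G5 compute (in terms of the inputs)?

(R | (P & Q)) & ((R | (P & Q)) & ((R | (P & Q)) | P))

G1 = P & Q
G2 = R | G1 = R | (P & Q)
G3 = G2 | P = (R | (P & Q)) | P
G4 = G2 & G3 = (R | (P & Q)) & ((R | (P & Q)) | P)
G5 = G2 & G4 = (R | (P & Q)) & ((R | (P & Q)) & ((R | (P & Q)) | P))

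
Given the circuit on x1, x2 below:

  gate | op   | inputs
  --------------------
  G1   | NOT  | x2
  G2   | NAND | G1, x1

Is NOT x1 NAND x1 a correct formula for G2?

No

G1 = NOT x2
G2 = G1 NAND x1 = NOT x2 NAND x1
At x1=1, x2=0: circuit gives 0, formula gives 1.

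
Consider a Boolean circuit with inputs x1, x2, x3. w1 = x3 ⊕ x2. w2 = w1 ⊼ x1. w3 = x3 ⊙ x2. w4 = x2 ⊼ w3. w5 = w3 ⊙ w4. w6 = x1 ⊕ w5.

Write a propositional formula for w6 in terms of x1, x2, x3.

x1 ⊕ ((x3 ⊙ x2) ⊙ (x2 ⊼ (x3 ⊙ x2)))

w3 = x3 ⊙ x2
w4 = x2 ⊼ w3 = x2 ⊼ (x3 ⊙ x2)
w5 = w3 ⊙ w4 = (x3 ⊙ x2) ⊙ (x2 ⊼ (x3 ⊙ x2))
w6 = x1 ⊕ w5 = x1 ⊕ ((x3 ⊙ x2) ⊙ (x2 ⊼ (x3 ⊙ x2)))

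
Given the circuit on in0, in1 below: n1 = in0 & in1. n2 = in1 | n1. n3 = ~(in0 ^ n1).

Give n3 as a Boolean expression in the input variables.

n1 = in0 & in1
n3 = ~(in0 ^ n1) = ~(in0 ^ (in0 & in1))

~(in0 ^ (in0 & in1))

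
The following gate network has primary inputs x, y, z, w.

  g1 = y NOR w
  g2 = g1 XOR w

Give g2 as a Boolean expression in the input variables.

g1 = y NOR w
g2 = g1 XOR w = (y NOR w) XOR w

(y NOR w) XOR w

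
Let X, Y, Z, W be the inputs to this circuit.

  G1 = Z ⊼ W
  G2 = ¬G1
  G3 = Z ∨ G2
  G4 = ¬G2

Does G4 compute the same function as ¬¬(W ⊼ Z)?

Yes

G1 = Z ⊼ W
G2 = ¬G1 = ¬(Z ⊼ W)
G4 = ¬G2 = ¬¬(Z ⊼ W)
At X=0, Y=0, Z=1, W=1: circuit gives 0, formula gives 0.
At X=0, Y=0, Z=0, W=0: circuit gives 1, formula gives 1.
Agrees on all 16 inputs.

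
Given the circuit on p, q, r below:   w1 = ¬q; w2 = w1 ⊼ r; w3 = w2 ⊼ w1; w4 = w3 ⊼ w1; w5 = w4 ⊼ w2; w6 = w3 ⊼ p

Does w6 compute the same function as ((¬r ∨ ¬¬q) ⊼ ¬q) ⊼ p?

Yes

w1 = ¬q
w2 = w1 ⊼ r = ¬q ⊼ r
w3 = w2 ⊼ w1 = (¬q ⊼ r) ⊼ ¬q
w6 = w3 ⊼ p = ((¬q ⊼ r) ⊼ ¬q) ⊼ p
At p=1, q=0, r=1: circuit gives 0, formula gives 0.
At p=0, q=0, r=0: circuit gives 1, formula gives 1.
Agrees on all 8 inputs.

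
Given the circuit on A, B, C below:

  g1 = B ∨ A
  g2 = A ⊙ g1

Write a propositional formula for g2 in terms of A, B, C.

g1 = B ∨ A
g2 = A ⊙ g1 = A ⊙ (B ∨ A)

A ⊙ (B ∨ A)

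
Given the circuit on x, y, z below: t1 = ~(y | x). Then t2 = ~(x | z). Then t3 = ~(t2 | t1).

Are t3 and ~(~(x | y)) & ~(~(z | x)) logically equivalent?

t1 = ~(y | x)
t2 = ~(x | z)
t3 = ~(t2 | t1) = ~((~(x | z)) | (~(y | x)))
At x=0, y=0, z=0: circuit gives 0, formula gives 0.
At x=0, y=1, z=1: circuit gives 1, formula gives 1.
Agrees on all 8 inputs.

Yes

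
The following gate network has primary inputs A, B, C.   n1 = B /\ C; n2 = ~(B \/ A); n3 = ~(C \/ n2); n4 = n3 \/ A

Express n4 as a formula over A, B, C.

(~(C \/ (~(B \/ A)))) \/ A

n2 = ~(B \/ A)
n3 = ~(C \/ n2) = ~(C \/ (~(B \/ A)))
n4 = n3 \/ A = (~(C \/ (~(B \/ A)))) \/ A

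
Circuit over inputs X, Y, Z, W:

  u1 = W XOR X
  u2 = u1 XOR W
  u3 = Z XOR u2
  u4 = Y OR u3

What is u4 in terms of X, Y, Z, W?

u1 = W XOR X
u2 = u1 XOR W = (W XOR X) XOR W
u3 = Z XOR u2 = Z XOR ((W XOR X) XOR W)
u4 = Y OR u3 = Y OR (Z XOR ((W XOR X) XOR W))

Y OR (Z XOR ((W XOR X) XOR W))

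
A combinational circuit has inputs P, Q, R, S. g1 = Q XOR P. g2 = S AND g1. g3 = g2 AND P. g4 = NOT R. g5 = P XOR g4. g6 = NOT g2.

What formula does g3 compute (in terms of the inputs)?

(S AND (Q XOR P)) AND P

g1 = Q XOR P
g2 = S AND g1 = S AND (Q XOR P)
g3 = g2 AND P = (S AND (Q XOR P)) AND P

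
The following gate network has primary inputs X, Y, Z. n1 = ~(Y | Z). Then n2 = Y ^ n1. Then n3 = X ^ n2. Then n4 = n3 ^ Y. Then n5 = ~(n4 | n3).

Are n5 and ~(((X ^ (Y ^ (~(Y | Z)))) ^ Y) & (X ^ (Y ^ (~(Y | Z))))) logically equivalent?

n1 = ~(Y | Z)
n2 = Y ^ n1 = Y ^ (~(Y | Z))
n3 = X ^ n2 = X ^ (Y ^ (~(Y | Z)))
n4 = n3 ^ Y = (X ^ (Y ^ (~(Y | Z)))) ^ Y
n5 = ~(n4 | n3) = ~(((X ^ (Y ^ (~(Y | Z)))) ^ Y) | (X ^ (Y ^ (~(Y | Z)))))
At X=0, Y=1, Z=0: circuit gives 0, formula gives 1.

No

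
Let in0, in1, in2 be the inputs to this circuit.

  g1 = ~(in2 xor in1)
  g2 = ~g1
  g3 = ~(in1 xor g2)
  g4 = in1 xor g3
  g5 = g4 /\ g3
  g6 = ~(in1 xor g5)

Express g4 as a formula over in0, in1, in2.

g1 = ~(in2 xor in1)
g2 = ~g1 = ~(~(in2 xor in1))
g3 = ~(in1 xor g2) = ~(in1 xor ~(~(in2 xor in1)))
g4 = in1 xor g3 = in1 xor (~(in1 xor ~(~(in2 xor in1))))

in1 xor (~(in1 xor ~(~(in2 xor in1))))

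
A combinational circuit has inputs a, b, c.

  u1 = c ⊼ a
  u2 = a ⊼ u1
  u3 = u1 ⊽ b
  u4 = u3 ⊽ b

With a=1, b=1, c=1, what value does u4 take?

u1 = 1 ⊼ 1 = 0
u3 = 0 ⊽ 1 = 0
u4 = 0 ⊽ 1 = 0

0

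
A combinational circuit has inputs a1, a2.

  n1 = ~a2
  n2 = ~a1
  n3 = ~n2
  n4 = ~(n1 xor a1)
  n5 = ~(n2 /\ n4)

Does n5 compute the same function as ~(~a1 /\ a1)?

n1 = ~a2
n2 = ~a1
n4 = ~(n1 xor a1) = ~(~a2 xor a1)
n5 = ~(n2 /\ n4) = ~(~a1 /\ (~(~a2 xor a1)))
At a1=0, a2=1: circuit gives 0, formula gives 1.

No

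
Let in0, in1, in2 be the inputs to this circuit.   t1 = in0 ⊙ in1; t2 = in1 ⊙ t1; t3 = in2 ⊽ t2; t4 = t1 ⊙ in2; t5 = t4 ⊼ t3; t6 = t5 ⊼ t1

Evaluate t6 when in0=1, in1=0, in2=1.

1

t1 = 1 ⊙ 0 = 0
t2 = 0 ⊙ 0 = 1
t3 = 1 ⊽ 1 = 0
t4 = 0 ⊙ 1 = 0
t5 = 0 ⊼ 0 = 1
t6 = 1 ⊼ 0 = 1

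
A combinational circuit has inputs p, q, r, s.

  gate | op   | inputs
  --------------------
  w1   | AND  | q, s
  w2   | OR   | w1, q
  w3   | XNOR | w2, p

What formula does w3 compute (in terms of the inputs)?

((q AND s) OR q) XNOR p

w1 = q AND s
w2 = w1 OR q = (q AND s) OR q
w3 = w2 XNOR p = ((q AND s) OR q) XNOR p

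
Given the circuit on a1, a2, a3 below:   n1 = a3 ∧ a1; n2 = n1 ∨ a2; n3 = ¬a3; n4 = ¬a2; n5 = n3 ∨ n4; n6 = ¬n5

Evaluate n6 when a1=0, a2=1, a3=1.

n3 = ¬1 = 0
n4 = ¬1 = 0
n5 = 0 ∨ 0 = 0
n6 = ¬0 = 1

1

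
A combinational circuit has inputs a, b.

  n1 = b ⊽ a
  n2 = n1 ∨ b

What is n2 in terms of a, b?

n1 = b ⊽ a
n2 = n1 ∨ b = (b ⊽ a) ∨ b

(b ⊽ a) ∨ b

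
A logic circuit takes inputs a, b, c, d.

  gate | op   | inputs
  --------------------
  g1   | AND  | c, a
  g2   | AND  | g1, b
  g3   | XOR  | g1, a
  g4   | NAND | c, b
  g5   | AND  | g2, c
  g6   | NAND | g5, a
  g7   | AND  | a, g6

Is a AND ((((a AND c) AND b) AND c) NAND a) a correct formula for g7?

Yes

g1 = c AND a
g2 = g1 AND b = (c AND a) AND b
g5 = g2 AND c = ((c AND a) AND b) AND c
g6 = g5 NAND a = (((c AND a) AND b) AND c) NAND a
g7 = a AND g6 = a AND ((((c AND a) AND b) AND c) NAND a)
At a=0, b=0, c=0, d=0: circuit gives 0, formula gives 0.
At a=1, b=0, c=0, d=0: circuit gives 1, formula gives 1.
Agrees on all 16 inputs.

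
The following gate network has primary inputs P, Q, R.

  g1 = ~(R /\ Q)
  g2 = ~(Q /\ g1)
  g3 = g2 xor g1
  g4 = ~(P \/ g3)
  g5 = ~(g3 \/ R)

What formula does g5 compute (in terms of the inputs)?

g1 = ~(R /\ Q)
g2 = ~(Q /\ g1) = ~(Q /\ (~(R /\ Q)))
g3 = g2 xor g1 = (~(Q /\ (~(R /\ Q)))) xor (~(R /\ Q))
g5 = ~(g3 \/ R) = ~(((~(Q /\ (~(R /\ Q)))) xor (~(R /\ Q))) \/ R)

~(((~(Q /\ (~(R /\ Q)))) xor (~(R /\ Q))) \/ R)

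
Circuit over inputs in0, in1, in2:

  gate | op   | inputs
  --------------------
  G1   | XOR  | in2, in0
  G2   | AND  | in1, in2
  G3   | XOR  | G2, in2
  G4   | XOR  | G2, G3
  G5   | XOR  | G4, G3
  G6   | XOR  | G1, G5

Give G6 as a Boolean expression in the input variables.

G1 = in2 XOR in0
G2 = in1 AND in2
G3 = G2 XOR in2 = (in1 AND in2) XOR in2
G4 = G2 XOR G3 = (in1 AND in2) XOR ((in1 AND in2) XOR in2)
G5 = G4 XOR G3 = ((in1 AND in2) XOR ((in1 AND in2) XOR in2)) XOR ((in1 AND in2) XOR in2)
G6 = G1 XOR G5 = (in2 XOR in0) XOR (((in1 AND in2) XOR ((in1 AND in2) XOR in2)) XOR ((in1 AND in2) XOR in2))

(in2 XOR in0) XOR (((in1 AND in2) XOR ((in1 AND in2) XOR in2)) XOR ((in1 AND in2) XOR in2))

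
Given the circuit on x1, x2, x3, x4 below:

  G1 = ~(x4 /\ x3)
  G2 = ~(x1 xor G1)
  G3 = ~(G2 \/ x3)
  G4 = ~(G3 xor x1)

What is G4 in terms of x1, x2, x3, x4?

G1 = ~(x4 /\ x3)
G2 = ~(x1 xor G1) = ~(x1 xor (~(x4 /\ x3)))
G3 = ~(G2 \/ x3) = ~((~(x1 xor (~(x4 /\ x3)))) \/ x3)
G4 = ~(G3 xor x1) = ~((~((~(x1 xor (~(x4 /\ x3)))) \/ x3)) xor x1)

~((~((~(x1 xor (~(x4 /\ x3)))) \/ x3)) xor x1)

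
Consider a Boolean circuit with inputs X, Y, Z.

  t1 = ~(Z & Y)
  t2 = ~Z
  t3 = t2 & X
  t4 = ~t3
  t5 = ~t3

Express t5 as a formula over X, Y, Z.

t2 = ~Z
t3 = t2 & X = ~Z & X
t5 = ~t3 = ~(~Z & X)

~(~Z & X)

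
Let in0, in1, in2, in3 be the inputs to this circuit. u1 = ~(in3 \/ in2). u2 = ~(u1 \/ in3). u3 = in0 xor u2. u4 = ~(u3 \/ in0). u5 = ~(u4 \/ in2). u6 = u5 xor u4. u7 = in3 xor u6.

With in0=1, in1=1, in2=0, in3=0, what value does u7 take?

1

u1 = ~(0 \/ 0) = 1
u2 = ~(1 \/ 0) = 0
u3 = 1 xor 0 = 1
u4 = ~(1 \/ 1) = 0
u5 = ~(0 \/ 0) = 1
u6 = 1 xor 0 = 1
u7 = 0 xor 1 = 1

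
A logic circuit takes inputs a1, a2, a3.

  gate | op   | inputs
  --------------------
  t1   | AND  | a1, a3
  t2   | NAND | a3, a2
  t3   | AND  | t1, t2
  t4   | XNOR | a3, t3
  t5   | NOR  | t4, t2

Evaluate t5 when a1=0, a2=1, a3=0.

0

t1 = 0 AND 0 = 0
t2 = 0 NAND 1 = 1
t3 = 0 AND 1 = 0
t4 = 0 XNOR 0 = 1
t5 = 1 NOR 1 = 0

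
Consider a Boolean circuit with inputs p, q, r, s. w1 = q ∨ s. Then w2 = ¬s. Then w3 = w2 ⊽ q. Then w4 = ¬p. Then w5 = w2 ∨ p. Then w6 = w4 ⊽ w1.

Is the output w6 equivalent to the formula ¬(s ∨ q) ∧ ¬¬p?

w1 = q ∨ s
w4 = ¬p
w6 = w4 ⊽ w1 = ¬p ⊽ (q ∨ s)
At p=0, q=0, r=0, s=0: circuit gives 0, formula gives 0.
At p=1, q=0, r=0, s=0: circuit gives 1, formula gives 1.
Agrees on all 16 inputs.

Yes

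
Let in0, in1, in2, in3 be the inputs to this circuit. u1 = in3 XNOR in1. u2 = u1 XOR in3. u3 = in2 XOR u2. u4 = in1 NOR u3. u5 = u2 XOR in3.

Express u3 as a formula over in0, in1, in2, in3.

u1 = in3 XNOR in1
u2 = u1 XOR in3 = (in3 XNOR in1) XOR in3
u3 = in2 XOR u2 = in2 XOR ((in3 XNOR in1) XOR in3)

in2 XOR ((in3 XNOR in1) XOR in3)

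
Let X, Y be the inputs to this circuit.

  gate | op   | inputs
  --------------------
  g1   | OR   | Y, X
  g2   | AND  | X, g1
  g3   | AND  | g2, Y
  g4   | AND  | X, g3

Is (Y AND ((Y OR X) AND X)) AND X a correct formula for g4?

Yes

g1 = Y OR X
g2 = X AND g1 = X AND (Y OR X)
g3 = g2 AND Y = (X AND (Y OR X)) AND Y
g4 = X AND g3 = X AND ((X AND (Y OR X)) AND Y)
At X=0, Y=0: circuit gives 0, formula gives 0.
At X=1, Y=1: circuit gives 1, formula gives 1.
Agrees on all 4 inputs.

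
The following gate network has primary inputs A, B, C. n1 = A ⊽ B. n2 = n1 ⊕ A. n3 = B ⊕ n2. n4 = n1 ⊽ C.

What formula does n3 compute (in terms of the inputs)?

B ⊕ ((A ⊽ B) ⊕ A)

n1 = A ⊽ B
n2 = n1 ⊕ A = (A ⊽ B) ⊕ A
n3 = B ⊕ n2 = B ⊕ ((A ⊽ B) ⊕ A)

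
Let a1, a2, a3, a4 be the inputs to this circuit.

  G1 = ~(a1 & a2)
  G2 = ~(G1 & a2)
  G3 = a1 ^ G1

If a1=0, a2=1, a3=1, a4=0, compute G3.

G1 = ~(0 & 1) = 1
G3 = 0 ^ 1 = 1

1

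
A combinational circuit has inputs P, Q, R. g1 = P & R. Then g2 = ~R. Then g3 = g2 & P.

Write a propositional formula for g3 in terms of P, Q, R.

g2 = ~R
g3 = g2 & P = ~R & P

~R & P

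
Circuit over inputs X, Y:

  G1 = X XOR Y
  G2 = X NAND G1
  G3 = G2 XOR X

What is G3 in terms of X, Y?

G1 = X XOR Y
G2 = X NAND G1 = X NAND (X XOR Y)
G3 = G2 XOR X = (X NAND (X XOR Y)) XOR X

(X NAND (X XOR Y)) XOR X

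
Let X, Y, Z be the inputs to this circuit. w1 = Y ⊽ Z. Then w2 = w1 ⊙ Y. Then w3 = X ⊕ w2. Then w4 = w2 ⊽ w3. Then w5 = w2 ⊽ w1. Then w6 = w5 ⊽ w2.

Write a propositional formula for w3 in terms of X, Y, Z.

X ⊕ ((Y ⊽ Z) ⊙ Y)

w1 = Y ⊽ Z
w2 = w1 ⊙ Y = (Y ⊽ Z) ⊙ Y
w3 = X ⊕ w2 = X ⊕ ((Y ⊽ Z) ⊙ Y)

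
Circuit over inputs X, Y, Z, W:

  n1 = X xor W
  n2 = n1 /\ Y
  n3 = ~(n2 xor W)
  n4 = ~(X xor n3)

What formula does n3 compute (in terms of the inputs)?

~(((X xor W) /\ Y) xor W)

n1 = X xor W
n2 = n1 /\ Y = (X xor W) /\ Y
n3 = ~(n2 xor W) = ~(((X xor W) /\ Y) xor W)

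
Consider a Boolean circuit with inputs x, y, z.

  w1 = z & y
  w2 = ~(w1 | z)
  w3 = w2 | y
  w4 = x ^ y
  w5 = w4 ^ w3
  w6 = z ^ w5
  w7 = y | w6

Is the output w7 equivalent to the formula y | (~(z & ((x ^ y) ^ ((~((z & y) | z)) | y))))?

w1 = z & y
w2 = ~(w1 | z) = ~((z & y) | z)
w3 = w2 | y = (~((z & y) | z)) | y
w4 = x ^ y
w5 = w4 ^ w3 = (x ^ y) ^ ((~((z & y) | z)) | y)
w6 = z ^ w5 = z ^ ((x ^ y) ^ ((~((z & y) | z)) | y))
w7 = y | w6 = y | (z ^ ((x ^ y) ^ ((~((z & y) | z)) | y)))
At x=1, y=0, z=0: circuit gives 0, formula gives 1.

No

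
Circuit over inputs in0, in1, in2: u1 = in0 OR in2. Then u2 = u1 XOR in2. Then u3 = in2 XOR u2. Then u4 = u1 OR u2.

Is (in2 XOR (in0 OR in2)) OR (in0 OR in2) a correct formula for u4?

u1 = in0 OR in2
u2 = u1 XOR in2 = (in0 OR in2) XOR in2
u4 = u1 OR u2 = (in0 OR in2) OR ((in0 OR in2) XOR in2)
At in0=0, in1=0, in2=0: circuit gives 0, formula gives 0.
At in0=0, in1=0, in2=1: circuit gives 1, formula gives 1.
Agrees on all 8 inputs.

Yes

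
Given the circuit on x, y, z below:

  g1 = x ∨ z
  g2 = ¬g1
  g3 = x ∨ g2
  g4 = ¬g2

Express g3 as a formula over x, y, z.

g1 = x ∨ z
g2 = ¬g1 = ¬(x ∨ z)
g3 = x ∨ g2 = x ∨ ¬(x ∨ z)

x ∨ ¬(x ∨ z)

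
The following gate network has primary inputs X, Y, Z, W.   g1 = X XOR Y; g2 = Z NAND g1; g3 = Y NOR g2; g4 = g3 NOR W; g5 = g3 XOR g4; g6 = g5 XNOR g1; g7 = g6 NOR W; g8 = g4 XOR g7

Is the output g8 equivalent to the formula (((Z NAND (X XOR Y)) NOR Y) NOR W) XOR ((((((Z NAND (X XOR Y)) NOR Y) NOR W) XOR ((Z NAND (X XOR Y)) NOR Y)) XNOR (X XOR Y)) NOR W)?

g1 = X XOR Y
g2 = Z NAND g1 = Z NAND (X XOR Y)
g3 = Y NOR g2 = Y NOR (Z NAND (X XOR Y))
g4 = g3 NOR W = (Y NOR (Z NAND (X XOR Y))) NOR W
g5 = g3 XOR g4 = (Y NOR (Z NAND (X XOR Y))) XOR ((Y NOR (Z NAND (X XOR Y))) NOR W)
g6 = g5 XNOR g1 = ((Y NOR (Z NAND (X XOR Y))) XOR ((Y NOR (Z NAND (X XOR Y))) NOR W)) XNOR (X XOR Y)
g7 = g6 NOR W = (((Y NOR (Z NAND (X XOR Y))) XOR ((Y NOR (Z NAND (X XOR Y))) NOR W)) XNOR (X XOR Y)) NOR W
g8 = g4 XOR g7 = ((Y NOR (Z NAND (X XOR Y))) NOR W) XOR ((((Y NOR (Z NAND (X XOR Y))) XOR ((Y NOR (Z NAND (X XOR Y))) NOR W)) XNOR (X XOR Y)) NOR W)
At X=0, Y=0, Z=0, W=0: circuit gives 0, formula gives 0.
At X=0, Y=1, Z=0, W=0: circuit gives 1, formula gives 1.
Agrees on all 16 inputs.

Yes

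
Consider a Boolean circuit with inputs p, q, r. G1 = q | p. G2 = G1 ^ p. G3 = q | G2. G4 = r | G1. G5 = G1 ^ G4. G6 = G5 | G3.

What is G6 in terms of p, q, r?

G1 = q | p
G2 = G1 ^ p = (q | p) ^ p
G3 = q | G2 = q | ((q | p) ^ p)
G4 = r | G1 = r | (q | p)
G5 = G1 ^ G4 = (q | p) ^ (r | (q | p))
G6 = G5 | G3 = ((q | p) ^ (r | (q | p))) | (q | ((q | p) ^ p))

((q | p) ^ (r | (q | p))) | (q | ((q | p) ^ p))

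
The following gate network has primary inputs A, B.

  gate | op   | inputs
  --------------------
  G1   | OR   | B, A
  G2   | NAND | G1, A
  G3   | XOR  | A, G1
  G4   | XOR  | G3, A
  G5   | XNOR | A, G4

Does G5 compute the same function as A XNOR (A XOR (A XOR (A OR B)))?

Yes

G1 = B OR A
G3 = A XOR G1 = A XOR (B OR A)
G4 = G3 XOR A = (A XOR (B OR A)) XOR A
G5 = A XNOR G4 = A XNOR ((A XOR (B OR A)) XOR A)
At A=0, B=1: circuit gives 0, formula gives 0.
At A=0, B=0: circuit gives 1, formula gives 1.
Agrees on all 4 inputs.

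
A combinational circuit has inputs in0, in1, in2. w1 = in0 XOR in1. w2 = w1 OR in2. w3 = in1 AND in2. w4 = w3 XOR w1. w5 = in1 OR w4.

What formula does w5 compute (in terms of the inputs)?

in1 OR ((in1 AND in2) XOR (in0 XOR in1))

w1 = in0 XOR in1
w3 = in1 AND in2
w4 = w3 XOR w1 = (in1 AND in2) XOR (in0 XOR in1)
w5 = in1 OR w4 = in1 OR ((in1 AND in2) XOR (in0 XOR in1))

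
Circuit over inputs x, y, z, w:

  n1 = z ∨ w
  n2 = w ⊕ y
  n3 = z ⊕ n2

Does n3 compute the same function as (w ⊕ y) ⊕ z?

n2 = w ⊕ y
n3 = z ⊕ n2 = z ⊕ (w ⊕ y)
At x=0, y=0, z=0, w=0: circuit gives 0, formula gives 0.
At x=0, y=0, z=0, w=1: circuit gives 1, formula gives 1.
Agrees on all 16 inputs.

Yes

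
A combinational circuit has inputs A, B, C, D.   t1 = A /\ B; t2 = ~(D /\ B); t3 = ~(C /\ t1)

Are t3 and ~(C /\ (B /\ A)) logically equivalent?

t1 = A /\ B
t3 = ~(C /\ t1) = ~(C /\ (A /\ B))
At A=1, B=1, C=1, D=0: circuit gives 0, formula gives 0.
At A=0, B=0, C=0, D=0: circuit gives 1, formula gives 1.
Agrees on all 16 inputs.

Yes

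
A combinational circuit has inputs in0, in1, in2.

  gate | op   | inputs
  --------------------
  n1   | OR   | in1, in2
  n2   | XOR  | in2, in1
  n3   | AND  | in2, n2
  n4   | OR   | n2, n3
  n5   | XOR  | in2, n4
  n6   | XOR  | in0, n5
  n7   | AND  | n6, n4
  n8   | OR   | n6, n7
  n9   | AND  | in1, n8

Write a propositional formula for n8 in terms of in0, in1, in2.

n2 = in2 XOR in1
n3 = in2 AND n2 = in2 AND (in2 XOR in1)
n4 = n2 OR n3 = (in2 XOR in1) OR (in2 AND (in2 XOR in1))
n5 = in2 XOR n4 = in2 XOR ((in2 XOR in1) OR (in2 AND (in2 XOR in1)))
n6 = in0 XOR n5 = in0 XOR (in2 XOR ((in2 XOR in1) OR (in2 AND (in2 XOR in1))))
n7 = n6 AND n4 = (in0 XOR (in2 XOR ((in2 XOR in1) OR (in2 AND (in2 XOR in1))))) AND ((in2 XOR in1) OR (in2 AND (in2 XOR in1)))
n8 = n6 OR n7 = (in0 XOR (in2 XOR ((in2 XOR in1) OR (in2 AND (in2 XOR in1))))) OR ((in0 XOR (in2 XOR ((in2 XOR in1) OR (in2 AND (in2 XOR in1))))) AND ((in2 XOR in1) OR (in2 AND (in2 XOR in1))))

(in0 XOR (in2 XOR ((in2 XOR in1) OR (in2 AND (in2 XOR in1))))) OR ((in0 XOR (in2 XOR ((in2 XOR in1) OR (in2 AND (in2 XOR in1))))) AND ((in2 XOR in1) OR (in2 AND (in2 XOR in1))))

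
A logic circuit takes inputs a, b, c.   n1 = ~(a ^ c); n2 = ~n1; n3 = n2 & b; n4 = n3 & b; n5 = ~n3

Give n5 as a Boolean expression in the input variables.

~(~(~(a ^ c)) & b)

n1 = ~(a ^ c)
n2 = ~n1 = ~(~(a ^ c))
n3 = n2 & b = ~(~(a ^ c)) & b
n5 = ~n3 = ~(~(~(a ^ c)) & b)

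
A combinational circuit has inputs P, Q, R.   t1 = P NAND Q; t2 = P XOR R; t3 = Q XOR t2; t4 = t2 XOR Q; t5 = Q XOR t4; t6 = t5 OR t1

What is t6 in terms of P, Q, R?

(Q XOR ((P XOR R) XOR Q)) OR (P NAND Q)

t1 = P NAND Q
t2 = P XOR R
t4 = t2 XOR Q = (P XOR R) XOR Q
t5 = Q XOR t4 = Q XOR ((P XOR R) XOR Q)
t6 = t5 OR t1 = (Q XOR ((P XOR R) XOR Q)) OR (P NAND Q)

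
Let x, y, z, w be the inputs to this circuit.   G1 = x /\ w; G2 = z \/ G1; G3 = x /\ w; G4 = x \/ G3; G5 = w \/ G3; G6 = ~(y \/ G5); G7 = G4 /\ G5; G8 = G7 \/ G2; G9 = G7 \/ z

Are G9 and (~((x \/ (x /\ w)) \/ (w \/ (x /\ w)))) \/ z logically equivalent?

No

G3 = x /\ w
G4 = x \/ G3 = x \/ (x /\ w)
G5 = w \/ G3 = w \/ (x /\ w)
G7 = G4 /\ G5 = (x \/ (x /\ w)) /\ (w \/ (x /\ w))
G9 = G7 \/ z = ((x \/ (x /\ w)) /\ (w \/ (x /\ w))) \/ z
At x=0, y=0, z=0, w=0: circuit gives 0, formula gives 1.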